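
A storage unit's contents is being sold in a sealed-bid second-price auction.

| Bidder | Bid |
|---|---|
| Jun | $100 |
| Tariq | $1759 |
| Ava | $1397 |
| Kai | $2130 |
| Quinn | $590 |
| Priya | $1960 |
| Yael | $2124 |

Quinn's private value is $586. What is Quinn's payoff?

Highest bid: Kai at $2130, so Kai wins.
Second-highest bid: Yael at $2124 — that is the price the winner pays.
Quinn did not win, so Quinn pays nothing and receives nothing: payoff $0.

$0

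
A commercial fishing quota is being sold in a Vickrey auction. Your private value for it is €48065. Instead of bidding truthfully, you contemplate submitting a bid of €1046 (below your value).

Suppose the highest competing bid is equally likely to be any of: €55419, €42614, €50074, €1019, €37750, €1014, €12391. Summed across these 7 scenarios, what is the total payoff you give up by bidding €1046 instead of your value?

€51440

The deviation costs you only when the competing bid falls strictly between €1046 and €48065; elsewhere both bids give the same outcome.
€55419: outcomes coincide → loss €0.
€42614: truthful payoff €5451, deviation payoff €0 → loss €5451.
€50074: outcomes coincide → loss €0.
€1019: outcomes coincide → loss €0.
€37750: truthful payoff €10315, deviation payoff €0 → loss €10315.
€1014: outcomes coincide → loss €0.
€12391: truthful payoff €35674, deviation payoff €0 → loss €35674.
Total loss = €5451 + €10315 + €35674 = €51440.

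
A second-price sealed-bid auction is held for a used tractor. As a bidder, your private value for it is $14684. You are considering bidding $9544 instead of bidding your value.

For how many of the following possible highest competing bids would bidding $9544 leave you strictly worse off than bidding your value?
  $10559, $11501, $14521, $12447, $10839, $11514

The deviation hurts exactly when the highest competing bid lies strictly between $9544 and $14684 — underbidding then forfeits a profitable win.
$10559: inside the interval → strictly worse (loss $4125).
$11501: inside the interval → strictly worse (loss $3183).
$14521: inside the interval → strictly worse (loss $163).
$12447: inside the interval → strictly worse (loss $2237).
$10839: inside the interval → strictly worse (loss $3845).
$11514: inside the interval → strictly worse (loss $3170).
Count: 6.

6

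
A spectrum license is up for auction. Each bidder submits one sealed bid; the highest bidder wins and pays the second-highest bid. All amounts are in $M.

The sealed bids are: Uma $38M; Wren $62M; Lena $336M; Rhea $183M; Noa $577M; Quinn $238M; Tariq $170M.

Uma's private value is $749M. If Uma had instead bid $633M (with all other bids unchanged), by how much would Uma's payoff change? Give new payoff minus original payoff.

$172M

The highest bid among the other bidders is $577M; Uma's bid doesn't change that.
Original bid $38M: Uma is not highest (top rival bid is $577M); payoff $0M.
Alternative bid $633M: Uma is highest, pays the top rival bid $577M; payoff $749M − $577M = $172M.
Change in payoff = $172M − ($0M) = $172M.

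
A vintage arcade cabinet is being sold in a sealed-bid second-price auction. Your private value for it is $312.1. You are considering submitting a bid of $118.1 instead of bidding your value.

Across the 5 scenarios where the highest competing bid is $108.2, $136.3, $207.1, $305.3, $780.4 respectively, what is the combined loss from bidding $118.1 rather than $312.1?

The deviation costs you only when the competing bid falls strictly between $118.1 and $312.1; elsewhere both bids give the same outcome.
$108.2: outcomes coincide → loss $0.
$136.3: truthful payoff $175.8, deviation payoff $0 → loss $175.8.
$207.1: truthful payoff $105, deviation payoff $0 → loss $105.
$305.3: truthful payoff $6.8, deviation payoff $0 → loss $6.8.
$780.4: outcomes coincide → loss $0.
Total loss = $175.8 + $105 + $6.8 = $287.6.

$287.6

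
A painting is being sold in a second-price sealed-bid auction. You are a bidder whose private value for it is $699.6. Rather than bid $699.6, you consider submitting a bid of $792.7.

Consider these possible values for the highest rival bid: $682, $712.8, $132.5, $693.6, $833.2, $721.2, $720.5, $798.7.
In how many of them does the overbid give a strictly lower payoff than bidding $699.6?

3

The deviation hurts exactly when the highest competing bid lies strictly between $699.6 and $792.7 — overbidding then wins at a price above your value.
$682: below both → same outcome either way.
$712.8: inside the interval → strictly worse (loss $13.2).
$132.5: below both → same outcome either way.
$693.6: below both → same outcome either way.
$833.2: above both → same outcome either way.
$721.2: inside the interval → strictly worse (loss $21.6).
$720.5: inside the interval → strictly worse (loss $20.9).
$798.7: above both → same outcome either way.
Count: 3.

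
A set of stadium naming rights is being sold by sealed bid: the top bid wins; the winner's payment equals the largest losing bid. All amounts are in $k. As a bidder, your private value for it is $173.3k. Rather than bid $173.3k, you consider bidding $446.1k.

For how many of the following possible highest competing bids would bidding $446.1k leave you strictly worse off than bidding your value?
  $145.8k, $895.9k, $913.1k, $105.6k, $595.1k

The deviation hurts exactly when the highest competing bid lies strictly between $173.3k and $446.1k — overbidding then wins at a price above your value.
$145.8k: below both → same outcome either way.
$895.9k: above both → same outcome either way.
$913.1k: above both → same outcome either way.
$105.6k: below both → same outcome either way.
$595.1k: above both → same outcome either way.
Count: 0.

0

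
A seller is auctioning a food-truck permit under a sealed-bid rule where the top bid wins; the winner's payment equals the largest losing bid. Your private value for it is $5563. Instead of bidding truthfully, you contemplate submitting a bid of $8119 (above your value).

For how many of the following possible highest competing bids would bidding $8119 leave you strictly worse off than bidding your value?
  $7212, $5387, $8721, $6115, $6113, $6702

4

The deviation hurts exactly when the highest competing bid lies strictly between $5563 and $8119 — overbidding then wins at a price above your value.
$7212: inside the interval → strictly worse (loss $1649).
$5387: below both → same outcome either way.
$8721: above both → same outcome either way.
$6115: inside the interval → strictly worse (loss $552).
$6113: inside the interval → strictly worse (loss $550).
$6702: inside the interval → strictly worse (loss $1139).
Count: 4.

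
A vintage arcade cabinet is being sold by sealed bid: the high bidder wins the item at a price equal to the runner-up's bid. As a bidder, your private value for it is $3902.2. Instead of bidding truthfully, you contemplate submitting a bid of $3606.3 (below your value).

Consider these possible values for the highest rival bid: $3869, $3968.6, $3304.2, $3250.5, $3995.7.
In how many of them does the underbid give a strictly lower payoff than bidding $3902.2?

The deviation hurts exactly when the highest competing bid lies strictly between $3606.3 and $3902.2 — underbidding then forfeits a profitable win.
$3869: inside the interval → strictly worse (loss $33.2).
$3968.6: above both → same outcome either way.
$3304.2: below both → same outcome either way.
$3250.5: below both → same outcome either way.
$3995.7: above both → same outcome either way.
Count: 1.

1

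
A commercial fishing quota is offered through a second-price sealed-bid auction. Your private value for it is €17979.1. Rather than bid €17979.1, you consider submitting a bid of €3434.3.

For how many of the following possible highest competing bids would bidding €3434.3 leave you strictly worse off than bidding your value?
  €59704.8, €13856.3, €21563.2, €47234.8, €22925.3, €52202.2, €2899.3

1

The deviation hurts exactly when the highest competing bid lies strictly between €3434.3 and €17979.1 — underbidding then forfeits a profitable win.
€59704.8: above both → same outcome either way.
€13856.3: inside the interval → strictly worse (loss €4122.8).
€21563.2: above both → same outcome either way.
€47234.8: above both → same outcome either way.
€22925.3: above both → same outcome either way.
€52202.2: above both → same outcome either way.
€2899.3: below both → same outcome either way.
Count: 1.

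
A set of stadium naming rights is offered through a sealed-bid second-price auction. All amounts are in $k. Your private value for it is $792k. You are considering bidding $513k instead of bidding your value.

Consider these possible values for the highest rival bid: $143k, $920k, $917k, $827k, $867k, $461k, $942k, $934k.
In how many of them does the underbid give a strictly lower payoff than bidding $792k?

0

The deviation hurts exactly when the highest competing bid lies strictly between $513k and $792k — underbidding then forfeits a profitable win.
$143k: below both → same outcome either way.
$920k: above both → same outcome either way.
$917k: above both → same outcome either way.
$827k: above both → same outcome either way.
$867k: above both → same outcome either way.
$461k: below both → same outcome either way.
$942k: above both → same outcome either way.
$934k: above both → same outcome either way.
Count: 0.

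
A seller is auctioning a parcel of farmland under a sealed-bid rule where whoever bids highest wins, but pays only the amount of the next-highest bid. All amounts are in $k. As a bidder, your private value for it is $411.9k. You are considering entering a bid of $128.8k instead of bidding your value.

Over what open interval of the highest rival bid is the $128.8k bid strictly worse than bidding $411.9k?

($128.8k, $411.9k)

If the competing bid is below $128.8k, both bids win at the same price — no difference.
If it is above $411.9k, both bids lose — no difference.
If it lies strictly between $128.8k and $411.9k, bidding your value wins at a price below your value (positive payoff) while bidding $128.8k loses (payoff 0).
So the deviation strictly hurts on the open interval ($128.8k, $411.9k).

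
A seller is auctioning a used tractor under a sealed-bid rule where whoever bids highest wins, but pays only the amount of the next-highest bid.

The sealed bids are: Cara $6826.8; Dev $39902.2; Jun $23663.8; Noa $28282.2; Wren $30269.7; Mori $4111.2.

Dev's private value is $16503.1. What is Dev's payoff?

Highest bid: Dev at $39902.2, so Dev wins.
Second-highest bid: Wren at $30269.7 — that is the price the winner pays.
Dev's payoff = value − price = $16503.1 − $30269.7 = −$13766.6.

−$13766.6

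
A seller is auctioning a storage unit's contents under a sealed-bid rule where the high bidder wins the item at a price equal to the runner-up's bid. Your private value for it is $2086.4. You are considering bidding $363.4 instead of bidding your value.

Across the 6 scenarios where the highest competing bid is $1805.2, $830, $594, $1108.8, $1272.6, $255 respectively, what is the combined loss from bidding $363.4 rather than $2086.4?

The deviation costs you only when the competing bid falls strictly between $363.4 and $2086.4; elsewhere both bids give the same outcome.
$1805.2: truthful payoff $281.2, deviation payoff $0 → loss $281.2.
$830: truthful payoff $1256.4, deviation payoff $0 → loss $1256.4.
$594: truthful payoff $1492.4, deviation payoff $0 → loss $1492.4.
$1108.8: truthful payoff $977.6, deviation payoff $0 → loss $977.6.
$1272.6: truthful payoff $813.8, deviation payoff $0 → loss $813.8.
$255: outcomes coincide → loss $0.
Total loss = $281.2 + $1256.4 + $1492.4 + $977.6 + $813.8 = $4821.4.

$4821.4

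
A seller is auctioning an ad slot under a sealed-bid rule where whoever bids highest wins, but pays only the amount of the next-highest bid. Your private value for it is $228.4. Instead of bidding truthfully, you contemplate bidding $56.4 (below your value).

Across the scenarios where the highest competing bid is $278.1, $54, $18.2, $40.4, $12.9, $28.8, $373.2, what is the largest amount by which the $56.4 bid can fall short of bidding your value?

$278.1: same outcome either way → loss $0.
$54: same outcome either way → loss $0.
$18.2: same outcome either way → loss $0.
$40.4: same outcome either way → loss $0.
$12.9: same outcome either way → loss $0.
$28.8: same outcome either way → loss $0.
$373.2: same outcome either way → loss $0.
Maximum loss: $0.

$0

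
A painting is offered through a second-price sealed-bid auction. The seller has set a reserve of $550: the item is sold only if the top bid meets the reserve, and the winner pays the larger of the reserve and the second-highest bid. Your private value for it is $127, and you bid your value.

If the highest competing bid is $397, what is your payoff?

Your bid $127 is below the highest competing bid $397, so you lose. Payoff $0.

$0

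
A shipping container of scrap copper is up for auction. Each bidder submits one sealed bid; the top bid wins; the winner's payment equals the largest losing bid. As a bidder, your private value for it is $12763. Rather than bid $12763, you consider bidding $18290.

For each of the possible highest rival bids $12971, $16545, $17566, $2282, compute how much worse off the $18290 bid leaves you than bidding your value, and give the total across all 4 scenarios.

The deviation costs you only when the competing bid falls strictly between $12763 and $18290; elsewhere both bids give the same outcome.
$12971: truthful payoff $0, deviation payoff −$208 → loss $208.
$16545: truthful payoff $0, deviation payoff −$3782 → loss $3782.
$17566: truthful payoff $0, deviation payoff −$4803 → loss $4803.
$2282: outcomes coincide → loss $0.
Total loss = $208 + $3782 + $4803 = $8793.

$8793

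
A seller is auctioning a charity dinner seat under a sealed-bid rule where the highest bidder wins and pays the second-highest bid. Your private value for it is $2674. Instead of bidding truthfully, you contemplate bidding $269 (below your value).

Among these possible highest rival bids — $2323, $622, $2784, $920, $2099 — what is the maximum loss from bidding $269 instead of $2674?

$2052

$2323: truthful gives $351, deviation gives $0 → loss $351.
$622: truthful gives $2052, deviation gives $0 → loss $2052.
$2784: same outcome either way → loss $0.
$920: truthful gives $1754, deviation gives $0 → loss $1754.
$2099: truthful gives $575, deviation gives $0 → loss $575.
Maximum loss: $2052.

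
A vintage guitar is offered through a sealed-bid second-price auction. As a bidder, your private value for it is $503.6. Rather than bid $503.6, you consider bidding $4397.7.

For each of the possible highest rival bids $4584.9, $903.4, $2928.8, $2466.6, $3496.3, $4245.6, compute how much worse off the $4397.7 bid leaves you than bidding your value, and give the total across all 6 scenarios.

The deviation costs you only when the competing bid falls strictly between $503.6 and $4397.7; elsewhere both bids give the same outcome.
$4584.9: outcomes coincide → loss $0.
$903.4: truthful payoff $0, deviation payoff −$399.8 → loss $399.8.
$2928.8: truthful payoff $0, deviation payoff −$2425.2 → loss $2425.2.
$2466.6: truthful payoff $0, deviation payoff −$1963 → loss $1963.
$3496.3: truthful payoff $0, deviation payoff −$2992.7 → loss $2992.7.
$4245.6: truthful payoff $0, deviation payoff −$3742 → loss $3742.
Total loss = $399.8 + $2425.2 + $1963 + $2992.7 + $3742 = $11522.7.
Truthful bidding weakly dominates here: raising your bid can only win items priced above your value, and lowering it can only forfeit items priced below.

$11522.7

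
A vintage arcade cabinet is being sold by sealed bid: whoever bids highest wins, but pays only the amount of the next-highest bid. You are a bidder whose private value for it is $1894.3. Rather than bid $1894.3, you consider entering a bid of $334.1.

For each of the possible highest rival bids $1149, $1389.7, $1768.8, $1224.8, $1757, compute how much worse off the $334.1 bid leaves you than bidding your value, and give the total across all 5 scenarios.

$2182.2

The deviation costs you only when the competing bid falls strictly between $334.1 and $1894.3; elsewhere both bids give the same outcome.
$1149: truthful payoff $745.3, deviation payoff $0 → loss $745.3.
$1389.7: truthful payoff $504.6, deviation payoff $0 → loss $504.6.
$1768.8: truthful payoff $125.5, deviation payoff $0 → loss $125.5.
$1224.8: truthful payoff $669.5, deviation payoff $0 → loss $669.5.
$1757: truthful payoff $137.3, deviation payoff $0 → loss $137.3.
Total loss = $745.3 + $504.6 + $125.5 + $669.5 + $137.3 = $2182.2.
In a second-price auction your bid sets only whether you win, not what you pay, so bidding your true value is weakly dominant.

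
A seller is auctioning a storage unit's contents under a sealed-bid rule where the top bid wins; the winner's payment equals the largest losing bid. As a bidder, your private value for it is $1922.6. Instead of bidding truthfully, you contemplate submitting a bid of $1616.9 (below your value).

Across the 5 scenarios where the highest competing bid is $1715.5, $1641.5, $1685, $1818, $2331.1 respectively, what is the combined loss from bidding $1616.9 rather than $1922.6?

The deviation costs you only when the competing bid falls strictly between $1616.9 and $1922.6; elsewhere both bids give the same outcome.
$1715.5: truthful payoff $207.1, deviation payoff $0 → loss $207.1.
$1641.5: truthful payoff $281.1, deviation payoff $0 → loss $281.1.
$1685: truthful payoff $237.6, deviation payoff $0 → loss $237.6.
$1818: truthful payoff $104.6, deviation payoff $0 → loss $104.6.
$2331.1: outcomes coincide → loss $0.
Total loss = $207.1 + $281.1 + $237.6 + $104.6 = $830.4.

$830.4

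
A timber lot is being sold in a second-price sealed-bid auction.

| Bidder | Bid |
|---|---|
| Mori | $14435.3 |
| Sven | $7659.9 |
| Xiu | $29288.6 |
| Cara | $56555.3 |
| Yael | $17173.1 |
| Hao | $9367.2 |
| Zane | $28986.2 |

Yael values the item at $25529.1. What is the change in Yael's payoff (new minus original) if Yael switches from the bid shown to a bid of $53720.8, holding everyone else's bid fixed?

The highest bid among the other bidders is $56555.3; Yael's bid doesn't change that.
Original bid $17173.1: Yael is not highest (top rival bid is $56555.3); payoff $0.
Alternative bid $53720.8: Yael is not highest (top rival bid is $56555.3); payoff $0.
Change in payoff = $0 − ($0) = $0.

$0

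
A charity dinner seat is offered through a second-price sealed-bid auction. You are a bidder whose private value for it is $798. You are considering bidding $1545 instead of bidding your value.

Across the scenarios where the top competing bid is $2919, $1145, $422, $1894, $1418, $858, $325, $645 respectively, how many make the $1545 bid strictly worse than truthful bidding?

The deviation hurts exactly when the highest competing bid lies strictly between $798 and $1545 — overbidding then wins at a price above your value.
$2919: above both → same outcome either way.
$1145: inside the interval → strictly worse (loss $347).
$422: below both → same outcome either way.
$1894: above both → same outcome either way.
$1418: inside the interval → strictly worse (loss $620).
$858: inside the interval → strictly worse (loss $60).
$325: below both → same outcome either way.
$645: below both → same outcome either way.
Count: 3.

3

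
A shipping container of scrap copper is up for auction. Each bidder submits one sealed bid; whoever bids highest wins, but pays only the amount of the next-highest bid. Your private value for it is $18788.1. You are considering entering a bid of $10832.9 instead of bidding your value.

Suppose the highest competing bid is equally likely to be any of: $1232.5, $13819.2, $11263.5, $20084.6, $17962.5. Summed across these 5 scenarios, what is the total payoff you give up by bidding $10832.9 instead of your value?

$13319.1

The deviation costs you only when the competing bid falls strictly between $10832.9 and $18788.1; elsewhere both bids give the same outcome.
$1232.5: outcomes coincide → loss $0.
$13819.2: truthful payoff $4968.9, deviation payoff $0 → loss $4968.9.
$11263.5: truthful payoff $7524.6, deviation payoff $0 → loss $7524.6.
$20084.6: outcomes coincide → loss $0.
$17962.5: truthful payoff $825.6, deviation payoff $0 → loss $825.6.
Total loss = $4968.9 + $7524.6 + $825.6 = $13319.1.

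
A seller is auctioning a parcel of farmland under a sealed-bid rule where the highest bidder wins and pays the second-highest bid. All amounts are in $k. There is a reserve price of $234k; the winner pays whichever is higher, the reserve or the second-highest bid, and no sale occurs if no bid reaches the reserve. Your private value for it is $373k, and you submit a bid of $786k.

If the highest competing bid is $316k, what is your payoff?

Your bid $786k is the highest and exceeds the reserve.
Price = max(second-highest bid, reserve) = max($316k, $234k) = $316k.
Payoff = $373k − $316k = $57k.

$57k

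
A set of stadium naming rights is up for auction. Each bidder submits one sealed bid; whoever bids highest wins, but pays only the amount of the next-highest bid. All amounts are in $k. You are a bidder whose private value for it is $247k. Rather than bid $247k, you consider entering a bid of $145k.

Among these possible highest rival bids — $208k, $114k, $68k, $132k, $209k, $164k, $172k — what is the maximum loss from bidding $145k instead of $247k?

$83k

$208k: truthful gives $39k, deviation gives $0k → loss $39k.
$114k: same outcome either way → loss $0k.
$68k: same outcome either way → loss $0k.
$132k: same outcome either way → loss $0k.
$209k: truthful gives $38k, deviation gives $0k → loss $38k.
$164k: truthful gives $83k, deviation gives $0k → loss $83k.
$172k: truthful gives $75k, deviation gives $0k → loss $75k.
Maximum loss: $83k.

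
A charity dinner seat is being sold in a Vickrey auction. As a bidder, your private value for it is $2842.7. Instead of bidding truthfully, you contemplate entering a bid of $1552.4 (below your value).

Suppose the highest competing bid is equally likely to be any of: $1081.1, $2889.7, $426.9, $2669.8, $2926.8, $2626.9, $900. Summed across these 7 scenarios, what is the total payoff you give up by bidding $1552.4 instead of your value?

The deviation costs you only when the competing bid falls strictly between $1552.4 and $2842.7; elsewhere both bids give the same outcome.
$1081.1: outcomes coincide → loss $0.
$2889.7: outcomes coincide → loss $0.
$426.9: outcomes coincide → loss $0.
$2669.8: truthful payoff $172.9, deviation payoff $0 → loss $172.9.
$2926.8: outcomes coincide → loss $0.
$2626.9: truthful payoff $215.8, deviation payoff $0 → loss $215.8.
$900: outcomes coincide → loss $0.
Total loss = $172.9 + $215.8 = $388.7.

$388.7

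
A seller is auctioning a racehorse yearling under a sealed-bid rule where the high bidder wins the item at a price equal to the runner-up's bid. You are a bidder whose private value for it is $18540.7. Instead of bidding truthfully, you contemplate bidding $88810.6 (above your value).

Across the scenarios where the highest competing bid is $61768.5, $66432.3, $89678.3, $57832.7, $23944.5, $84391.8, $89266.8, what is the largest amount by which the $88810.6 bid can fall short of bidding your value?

$61768.5: truthful gives $0, deviation gives −$43227.8 → loss $43227.8.
$66432.3: truthful gives $0, deviation gives −$47891.6 → loss $47891.6.
$89678.3: same outcome either way → loss $0.
$57832.7: truthful gives $0, deviation gives −$39292 → loss $39292.
$23944.5: truthful gives $0, deviation gives −$5403.8 → loss $5403.8.
$84391.8: truthful gives $0, deviation gives −$65851.1 → loss $65851.1.
$89266.8: same outcome either way → loss $0.
Maximum loss: $65851.1.

$65851.1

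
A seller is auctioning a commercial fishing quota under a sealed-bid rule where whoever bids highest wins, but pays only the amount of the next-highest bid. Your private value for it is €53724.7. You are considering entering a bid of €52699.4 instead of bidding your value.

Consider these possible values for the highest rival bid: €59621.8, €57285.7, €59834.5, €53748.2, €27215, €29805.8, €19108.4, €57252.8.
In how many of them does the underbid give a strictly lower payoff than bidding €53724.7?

The deviation hurts exactly when the highest competing bid lies strictly between €52699.4 and €53724.7 — underbidding then forfeits a profitable win.
€59621.8: above both → same outcome either way.
€57285.7: above both → same outcome either way.
€59834.5: above both → same outcome either way.
€53748.2: above both → same outcome either way.
€27215: below both → same outcome either way.
€29805.8: below both → same outcome either way.
€19108.4: below both → same outcome either way.
€57252.8: above both → same outcome either way.
Count: 0.

0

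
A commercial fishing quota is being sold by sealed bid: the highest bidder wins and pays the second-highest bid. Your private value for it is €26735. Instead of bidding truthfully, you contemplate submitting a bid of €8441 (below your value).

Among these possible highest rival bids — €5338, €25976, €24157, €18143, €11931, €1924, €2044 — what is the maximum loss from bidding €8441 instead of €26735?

€5338: same outcome either way → loss €0.
€25976: truthful gives €759, deviation gives €0 → loss €759.
€24157: truthful gives €2578, deviation gives €0 → loss €2578.
€18143: truthful gives €8592, deviation gives €0 → loss €8592.
€11931: truthful gives €14804, deviation gives €0 → loss €14804.
€1924: same outcome either way → loss €0.
€2044: same outcome either way → loss €0.
Maximum loss: €14804.

€14804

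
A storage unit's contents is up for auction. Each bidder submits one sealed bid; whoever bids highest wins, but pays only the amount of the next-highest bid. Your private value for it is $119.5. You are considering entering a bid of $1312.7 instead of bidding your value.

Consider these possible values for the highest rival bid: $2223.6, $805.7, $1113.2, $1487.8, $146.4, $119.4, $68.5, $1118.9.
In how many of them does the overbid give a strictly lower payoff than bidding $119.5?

The deviation hurts exactly when the highest competing bid lies strictly between $119.5 and $1312.7 — overbidding then wins at a price above your value.
$2223.6: above both → same outcome either way.
$805.7: inside the interval → strictly worse (loss $686.2).
$1113.2: inside the interval → strictly worse (loss $993.7).
$1487.8: above both → same outcome either way.
$146.4: inside the interval → strictly worse (loss $26.9).
$119.4: below both → same outcome either way.
$68.5: below both → same outcome either way.
$1118.9: inside the interval → strictly worse (loss $999.4).
Count: 4.

4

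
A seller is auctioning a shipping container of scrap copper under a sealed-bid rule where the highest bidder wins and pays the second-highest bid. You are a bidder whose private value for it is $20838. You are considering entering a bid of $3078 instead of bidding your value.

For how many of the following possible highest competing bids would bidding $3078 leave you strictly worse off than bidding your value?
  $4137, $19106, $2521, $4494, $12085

4

The deviation hurts exactly when the highest competing bid lies strictly between $3078 and $20838 — underbidding then forfeits a profitable win.
$4137: inside the interval → strictly worse (loss $16701).
$19106: inside the interval → strictly worse (loss $1732).
$2521: below both → same outcome either way.
$4494: inside the interval → strictly worse (loss $16344).
$12085: inside the interval → strictly worse (loss $8753).
Count: 4.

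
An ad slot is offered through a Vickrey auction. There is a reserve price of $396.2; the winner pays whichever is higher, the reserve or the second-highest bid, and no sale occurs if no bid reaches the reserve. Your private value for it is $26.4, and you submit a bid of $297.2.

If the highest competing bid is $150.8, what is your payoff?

$0

Your bid $297.2 is the highest bid but falls below the reserve $396.2, so the item goes unsold. Payoff $0.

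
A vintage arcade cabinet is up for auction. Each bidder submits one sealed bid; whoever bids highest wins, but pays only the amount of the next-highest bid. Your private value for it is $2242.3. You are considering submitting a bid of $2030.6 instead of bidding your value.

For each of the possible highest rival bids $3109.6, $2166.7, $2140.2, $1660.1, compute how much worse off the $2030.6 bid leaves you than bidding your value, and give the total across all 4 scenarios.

The deviation costs you only when the competing bid falls strictly between $2030.6 and $2242.3; elsewhere both bids give the same outcome.
$3109.6: outcomes coincide → loss $0.
$2166.7: truthful payoff $75.6, deviation payoff $0 → loss $75.6.
$2140.2: truthful payoff $102.1, deviation payoff $0 → loss $102.1.
$1660.1: outcomes coincide → loss $0.
Total loss = $75.6 + $102.1 = $177.7.
In a second-price auction your bid sets only whether you win, not what you pay, so bidding your true value is weakly dominant.

$177.7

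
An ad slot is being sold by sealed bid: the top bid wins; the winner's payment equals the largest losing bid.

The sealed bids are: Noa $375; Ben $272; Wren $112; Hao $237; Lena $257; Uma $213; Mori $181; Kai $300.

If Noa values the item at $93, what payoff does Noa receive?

Highest bid: Noa at $375, so Noa wins.
Second-highest bid: Kai at $300 — that is the price the winner pays.
Noa's payoff = value − price = $93 − $300 = −$207.

−$207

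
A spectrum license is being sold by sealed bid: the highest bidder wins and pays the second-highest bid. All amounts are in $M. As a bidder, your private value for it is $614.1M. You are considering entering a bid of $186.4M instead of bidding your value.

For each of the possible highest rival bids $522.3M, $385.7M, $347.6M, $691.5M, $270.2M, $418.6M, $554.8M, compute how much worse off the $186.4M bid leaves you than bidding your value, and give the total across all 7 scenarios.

The deviation costs you only when the competing bid falls strictly between $186.4M and $614.1M; elsewhere both bids give the same outcome.
$522.3M: truthful payoff $91.8M, deviation payoff $0M → loss $91.8M.
$385.7M: truthful payoff $228.4M, deviation payoff $0M → loss $228.4M.
$347.6M: truthful payoff $266.5M, deviation payoff $0M → loss $266.5M.
$691.5M: outcomes coincide → loss $0M.
$270.2M: truthful payoff $343.9M, deviation payoff $0M → loss $343.9M.
$418.6M: truthful payoff $195.5M, deviation payoff $0M → loss $195.5M.
$554.8M: truthful payoff $59.3M, deviation payoff $0M → loss $59.3M.
Total loss = $91.8M + $228.4M + $266.5M + $343.9M + $195.5M + $59.3M = $1185.4M.
Truthful bidding weakly dominates here: raising your bid can only win items priced above your value, and lowering it can only forfeit items priced below.

$1185.4M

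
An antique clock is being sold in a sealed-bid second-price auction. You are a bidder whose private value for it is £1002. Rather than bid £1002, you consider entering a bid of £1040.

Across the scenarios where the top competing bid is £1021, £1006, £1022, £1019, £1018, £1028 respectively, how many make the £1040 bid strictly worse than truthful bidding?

6

The deviation hurts exactly when the highest competing bid lies strictly between £1002 and £1040 — overbidding then wins at a price above your value.
£1021: inside the interval → strictly worse (loss £19).
£1006: inside the interval → strictly worse (loss £4).
£1022: inside the interval → strictly worse (loss £20).
£1019: inside the interval → strictly worse (loss £17).
£1018: inside the interval → strictly worse (loss £16).
£1028: inside the interval → strictly worse (loss £26).
Count: 6.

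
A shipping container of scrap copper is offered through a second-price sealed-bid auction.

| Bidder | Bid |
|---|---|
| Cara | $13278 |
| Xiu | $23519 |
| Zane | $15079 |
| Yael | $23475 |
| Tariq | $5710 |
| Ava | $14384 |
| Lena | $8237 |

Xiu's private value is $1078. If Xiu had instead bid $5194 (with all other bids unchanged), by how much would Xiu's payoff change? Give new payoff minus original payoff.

The highest bid among the other bidders is $23475; Xiu's bid doesn't change that.
Original bid $23519: Xiu is highest, pays the top rival bid $23475; payoff $1078 − $23475 = −$22397.
Alternative bid $5194: Xiu is not highest (top rival bid is $23475); payoff $0.
Change in payoff = $0 − (−$22397) = $22397.

$22397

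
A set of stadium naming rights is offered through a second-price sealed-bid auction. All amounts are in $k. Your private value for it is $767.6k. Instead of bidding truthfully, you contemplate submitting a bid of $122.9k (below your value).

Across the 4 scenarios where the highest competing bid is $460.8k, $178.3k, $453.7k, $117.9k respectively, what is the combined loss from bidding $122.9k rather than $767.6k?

$1210k

The deviation costs you only when the competing bid falls strictly between $122.9k and $767.6k; elsewhere both bids give the same outcome.
$460.8k: truthful payoff $306.8k, deviation payoff $0k → loss $306.8k.
$178.3k: truthful payoff $589.3k, deviation payoff $0k → loss $589.3k.
$453.7k: truthful payoff $313.9k, deviation payoff $0k → loss $313.9k.
$117.9k: outcomes coincide → loss $0k.
Total loss = $306.8k + $589.3k + $313.9k = $1210k.
Truthful bidding weakly dominates here: raising your bid can only win items priced above your value, and lowering it can only forfeit items priced below.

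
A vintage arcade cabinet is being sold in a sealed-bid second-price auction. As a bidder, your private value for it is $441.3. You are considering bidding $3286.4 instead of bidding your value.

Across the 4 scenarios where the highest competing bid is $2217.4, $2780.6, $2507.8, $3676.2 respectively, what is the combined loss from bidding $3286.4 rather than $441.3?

$6181.9

The deviation costs you only when the competing bid falls strictly between $441.3 and $3286.4; elsewhere both bids give the same outcome.
$2217.4: truthful payoff $0, deviation payoff −$1776.1 → loss $1776.1.
$2780.6: truthful payoff $0, deviation payoff −$2339.3 → loss $2339.3.
$2507.8: truthful payoff $0, deviation payoff −$2066.5 → loss $2066.5.
$3676.2: outcomes coincide → loss $0.
Total loss = $1776.1 + $2339.3 + $2066.5 = $6181.9.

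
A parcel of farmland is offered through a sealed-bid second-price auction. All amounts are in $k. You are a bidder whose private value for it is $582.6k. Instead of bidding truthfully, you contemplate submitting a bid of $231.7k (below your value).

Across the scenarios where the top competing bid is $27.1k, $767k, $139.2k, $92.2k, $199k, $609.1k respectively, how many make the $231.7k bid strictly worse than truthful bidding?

0

The deviation hurts exactly when the highest competing bid lies strictly between $231.7k and $582.6k — underbidding then forfeits a profitable win.
$27.1k: below both → same outcome either way.
$767k: above both → same outcome either way.
$139.2k: below both → same outcome either way.
$92.2k: below both → same outcome either way.
$199k: below both → same outcome either way.
$609.1k: above both → same outcome either way.
Count: 0.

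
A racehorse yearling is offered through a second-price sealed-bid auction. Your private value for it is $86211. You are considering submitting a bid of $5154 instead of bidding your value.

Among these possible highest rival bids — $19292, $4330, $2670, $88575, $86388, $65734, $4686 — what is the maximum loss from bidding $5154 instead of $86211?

$19292: truthful gives $66919, deviation gives $0 → loss $66919.
$4330: same outcome either way → loss $0.
$2670: same outcome either way → loss $0.
$88575: same outcome either way → loss $0.
$86388: same outcome either way → loss $0.
$65734: truthful gives $20477, deviation gives $0 → loss $20477.
$4686: same outcome either way → loss $0.
Maximum loss: $66919.

$66919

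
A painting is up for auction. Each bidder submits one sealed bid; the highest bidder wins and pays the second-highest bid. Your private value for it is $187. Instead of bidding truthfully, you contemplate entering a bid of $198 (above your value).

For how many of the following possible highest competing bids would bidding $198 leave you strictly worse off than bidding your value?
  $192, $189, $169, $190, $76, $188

4

The deviation hurts exactly when the highest competing bid lies strictly between $187 and $198 — overbidding then wins at a price above your value.
$192: inside the interval → strictly worse (loss $5).
$189: inside the interval → strictly worse (loss $2).
$169: below both → same outcome either way.
$190: inside the interval → strictly worse (loss $3).
$76: below both → same outcome either way.
$188: inside the interval → strictly worse (loss $1).
Count: 4.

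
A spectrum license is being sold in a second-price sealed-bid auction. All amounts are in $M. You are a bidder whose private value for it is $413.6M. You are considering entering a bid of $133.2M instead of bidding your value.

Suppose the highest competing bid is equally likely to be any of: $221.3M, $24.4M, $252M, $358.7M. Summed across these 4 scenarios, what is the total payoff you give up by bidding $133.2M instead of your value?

$408.8M

The deviation costs you only when the competing bid falls strictly between $133.2M and $413.6M; elsewhere both bids give the same outcome.
$221.3M: truthful payoff $192.3M, deviation payoff $0M → loss $192.3M.
$24.4M: outcomes coincide → loss $0M.
$252M: truthful payoff $161.6M, deviation payoff $0M → loss $161.6M.
$358.7M: truthful payoff $54.9M, deviation payoff $0M → loss $54.9M.
Total loss = $192.3M + $161.6M + $54.9M = $408.8M.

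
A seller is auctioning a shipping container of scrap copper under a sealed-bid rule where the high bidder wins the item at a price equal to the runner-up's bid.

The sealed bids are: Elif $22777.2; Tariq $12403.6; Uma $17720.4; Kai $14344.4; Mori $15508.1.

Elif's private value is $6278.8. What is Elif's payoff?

−$11441.6

Highest bid: Elif at $22777.2, so Elif wins.
Second-highest bid: Uma at $17720.4 — that is the price the winner pays.
Elif's payoff = value − price = $6278.8 − $17720.4 = −$11441.6.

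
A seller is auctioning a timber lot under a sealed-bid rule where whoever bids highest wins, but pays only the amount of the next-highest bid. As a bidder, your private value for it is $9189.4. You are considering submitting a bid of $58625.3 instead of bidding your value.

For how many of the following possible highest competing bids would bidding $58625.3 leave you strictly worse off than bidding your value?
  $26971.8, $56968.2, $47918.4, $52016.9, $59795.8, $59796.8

4

The deviation hurts exactly when the highest competing bid lies strictly between $9189.4 and $58625.3 — overbidding then wins at a price above your value.
$26971.8: inside the interval → strictly worse (loss $17782.4).
$56968.2: inside the interval → strictly worse (loss $47778.8).
$47918.4: inside the interval → strictly worse (loss $38729).
$52016.9: inside the interval → strictly worse (loss $42827.5).
$59795.8: above both → same outcome either way.
$59796.8: above both → same outcome either way.
Count: 4.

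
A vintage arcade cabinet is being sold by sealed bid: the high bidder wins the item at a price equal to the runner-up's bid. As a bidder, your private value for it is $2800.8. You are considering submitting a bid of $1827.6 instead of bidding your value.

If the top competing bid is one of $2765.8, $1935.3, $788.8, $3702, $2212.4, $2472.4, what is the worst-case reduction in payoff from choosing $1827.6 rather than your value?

$2765.8: truthful gives $35, deviation gives $0 → loss $35.
$1935.3: truthful gives $865.5, deviation gives $0 → loss $865.5.
$788.8: same outcome either way → loss $0.
$3702: same outcome either way → loss $0.
$2212.4: truthful gives $588.4, deviation gives $0 → loss $588.4.
$2472.4: truthful gives $328.4, deviation gives $0 → loss $328.4.
Maximum loss: $865.5.

$865.5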